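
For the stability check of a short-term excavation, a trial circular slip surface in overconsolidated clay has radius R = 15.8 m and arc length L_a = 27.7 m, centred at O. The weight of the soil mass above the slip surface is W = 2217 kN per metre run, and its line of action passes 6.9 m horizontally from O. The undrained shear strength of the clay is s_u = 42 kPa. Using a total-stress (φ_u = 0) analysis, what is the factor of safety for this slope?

Taking moments about the centre O, the resisting moment is provided by the undrained shear strength acting along the arc:
M_R = s_u·L_a·R = 42·27.70·15.8 = 18381.7 kN·m/m
M_D = W·d = 2217·6.9 = 15297.3 kN·m/m
FS = M_R / M_D = 18381.7 / 15297.3 = 1.202

FS = 1.20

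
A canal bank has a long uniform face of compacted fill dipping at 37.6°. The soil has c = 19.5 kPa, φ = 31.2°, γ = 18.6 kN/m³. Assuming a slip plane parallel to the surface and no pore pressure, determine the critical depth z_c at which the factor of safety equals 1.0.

z_c = 10.15 m

Setting FS = 1.00 in FS = [c + γz cos²β tanφ] / [γz sinβ cosβ] and solving for z:
z = c / [γ cosβ (FS·sinβ − cosβ·tanφ)]
  = 19.5 / [18.6·cos37.6°·(1.00·sin37.6° − cos37.6°·tan31.2°)]
  = 19.5 / [18.6·0.7923·(1.00·0.6101 − 0.7923·0.6056)]
  = 19.5 / 1.9204 = 10.154 m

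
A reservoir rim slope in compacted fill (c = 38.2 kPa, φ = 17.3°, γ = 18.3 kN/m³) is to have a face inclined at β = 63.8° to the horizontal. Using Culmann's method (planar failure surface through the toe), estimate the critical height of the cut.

Culmann's analysis gives the critical failure plane at α_cr = (β + φ)/2 = (63.8 + 17.3)/2 = 40.5°, and the critical height
H_c = (4c/γ) · sinβ cosφ / [1 − cos(β − φ)]
    = (4·38.2/18.3) · sin63.8°·cos17.3° / [1 − cos(46.5°)]
    = 8.350 · 0.8973·0.9548 / [1 − 0.6884]
    = 8.350 · 0.8567 / 0.3116
    = 22.95 m

H_c = 22.95 m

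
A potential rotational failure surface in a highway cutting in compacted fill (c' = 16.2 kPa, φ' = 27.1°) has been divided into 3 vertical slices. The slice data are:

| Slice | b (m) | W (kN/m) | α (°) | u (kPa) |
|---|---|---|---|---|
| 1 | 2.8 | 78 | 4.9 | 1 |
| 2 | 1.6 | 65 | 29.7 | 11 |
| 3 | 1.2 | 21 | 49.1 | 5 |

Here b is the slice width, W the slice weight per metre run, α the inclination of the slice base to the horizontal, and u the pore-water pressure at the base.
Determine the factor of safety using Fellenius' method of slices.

Ordinary method of slices: FS = Σ[c'·Δl_i + (W_i cosα_i − u_i·Δl_i)·tanφ'] / Σ W_i sinα_i, with Δl_i = b_i / cosα_i.
Slice 1: Δl = 2.8/cos4.9° = 2.810 m; N'_1 = 78·cos4.9° − 1·2.810 = 74.9; c'Δl = 45.53; W sinα = 6.7
Slice 2: Δl = 1.6/cos29.7° = 1.842 m; N'_2 = 65·cos29.7° − 11·1.842 = 36.2; c'Δl = 29.84; W sinα = 32.2
Slice 3: Δl = 1.2/cos49.1° = 1.833 m; N'_3 = 21·cos49.1° − 5·1.833 = 4.6; c'Δl = 29.69; W sinα = 15.9
Σc'Δl = 105.1 kN/m; ΣN' = 115.7 kN/m; ΣW sinα = 54.7 kN/m
Resisting = 105.1 + 115.7·tan27.1° = 105.1 + 59.2 = 164.3 kN/m
FS = 164.3 / 54.7 = 3.001

FS = 3.00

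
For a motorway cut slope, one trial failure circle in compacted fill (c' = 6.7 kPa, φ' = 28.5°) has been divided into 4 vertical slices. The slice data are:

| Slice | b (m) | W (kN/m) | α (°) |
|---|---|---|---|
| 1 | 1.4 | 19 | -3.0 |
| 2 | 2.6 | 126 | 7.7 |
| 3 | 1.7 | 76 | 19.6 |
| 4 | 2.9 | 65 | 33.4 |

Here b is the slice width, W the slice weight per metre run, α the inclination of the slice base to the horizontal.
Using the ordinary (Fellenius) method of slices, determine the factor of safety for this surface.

Ordinary method of slices: FS = Σ[c'·Δl_i + (W_i cosα_i)·tanφ'] / Σ W_i sinα_i, with Δl_i = b_i / cosα_i.
Slice 1: Δl = 1.4/cos(-3.0°) = 1.402 m; N'_1 = 19·cos(-3.0°) = 19.0; c'Δl = 9.39; W sinα = -1.0
Slice 2: Δl = 2.6/cos7.7° = 2.624 m; N'_2 = 126·cos7.7° = 124.9; c'Δl = 17.58; W sinα = 16.9
Slice 3: Δl = 1.7/cos19.6° = 1.805 m; N'_3 = 76·cos19.6° = 71.6; c'Δl = 12.09; W sinα = 25.5
Slice 4: Δl = 2.9/cos33.4° = 3.474 m; N'_4 = 65·cos33.4° = 54.3; c'Δl = 23.27; W sinα = 35.8
Σc'Δl = 62.3 kN/m; ΣN' = 269.7 kN/m; ΣW sinα = 77.2 kN/m
Resisting = 62.3 + 269.7·tan28.5° = 62.3 + 146.4 = 208.8 kN/m
FS = 208.8 / 77.2 = 2.706

FS = 2.71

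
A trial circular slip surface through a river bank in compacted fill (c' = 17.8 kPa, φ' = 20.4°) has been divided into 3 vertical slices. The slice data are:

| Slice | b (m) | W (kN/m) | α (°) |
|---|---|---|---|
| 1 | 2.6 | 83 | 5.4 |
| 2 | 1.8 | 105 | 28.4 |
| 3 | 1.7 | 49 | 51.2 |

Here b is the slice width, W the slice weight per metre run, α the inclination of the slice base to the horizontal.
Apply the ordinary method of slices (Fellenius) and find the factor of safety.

FS = 2.16

Ordinary method of slices: FS = Σ[c'·Δl_i + (W_i cosα_i)·tanφ'] / Σ W_i sinα_i, with Δl_i = b_i / cosα_i.
Slice 1: Δl = 2.6/cos5.4° = 2.612 m; N'_1 = 83·cos5.4° = 82.6; c'Δl = 46.49; W sinα = 7.8
Slice 2: Δl = 1.8/cos28.4° = 2.046 m; N'_2 = 105·cos28.4° = 92.4; c'Δl = 36.42; W sinα = 49.9
Slice 3: Δl = 1.7/cos51.2° = 2.713 m; N'_3 = 49·cos51.2° = 30.7; c'Δl = 48.29; W sinα = 38.2
Σc'Δl = 131.2 kN/m; ΣN' = 205.7 kN/m; ΣW sinα = 95.9 kN/m
Resisting = 131.2 + 205.7·tan20.4° = 131.2 + 76.5 = 207.7 kN/m
FS = 207.7 / 95.9 = 2.165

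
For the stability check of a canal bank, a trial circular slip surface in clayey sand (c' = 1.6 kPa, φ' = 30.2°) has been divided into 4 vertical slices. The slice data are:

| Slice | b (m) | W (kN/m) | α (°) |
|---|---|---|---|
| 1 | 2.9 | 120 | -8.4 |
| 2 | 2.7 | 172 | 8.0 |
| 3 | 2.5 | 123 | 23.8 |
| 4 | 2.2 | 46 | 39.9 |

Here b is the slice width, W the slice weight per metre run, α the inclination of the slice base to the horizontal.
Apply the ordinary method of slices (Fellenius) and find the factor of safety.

Ordinary method of slices: FS = Σ[c'·Δl_i + (W_i cosα_i)·tanφ'] / Σ W_i sinα_i, with Δl_i = b_i / cosα_i.
Slice 1: Δl = 2.9/cos(-8.4°) = 2.931 m; N'_1 = 120·cos(-8.4°) = 118.7; c'Δl = 4.69; W sinα = -17.5
Slice 2: Δl = 2.7/cos8.0° = 2.727 m; N'_2 = 172·cos8.0° = 170.3; c'Δl = 4.36; W sinα = 23.9
Slice 3: Δl = 2.5/cos23.8° = 2.732 m; N'_3 = 123·cos23.8° = 112.5; c'Δl = 4.37; W sinα = 49.6
Slice 4: Δl = 2.2/cos39.9° = 2.868 m; N'_4 = 46·cos39.9° = 35.3; c'Δl = 4.59; W sinα = 29.5
Σc'Δl = 18.0 kN/m; ΣN' = 436.9 kN/m; ΣW sinα = 85.6 kN/m
Resisting = 18.0 + 436.9·tan30.2° = 18.0 + 254.3 = 272.3 kN/m
FS = 272.3 / 85.6 = 3.183

FS = 3.18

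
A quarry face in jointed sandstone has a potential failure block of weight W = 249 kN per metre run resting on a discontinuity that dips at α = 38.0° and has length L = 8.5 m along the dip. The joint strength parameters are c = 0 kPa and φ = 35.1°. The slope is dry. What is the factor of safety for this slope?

Resolving the block weight along and normal to the plane and applying the Mohr–Coulomb strength on the joint:
N' = W cosα = 249·cos38.0° = 196.2 kN/m
Driving force T = W sinα = 249·sin38.0° = 153.3 kN/m
Resisting force R = c·L + N'·tanφ = 0·8.5 + 196.2·tan35.1° = 0.0 + 137.9 = 137.9 kN/m
FS = R / T = 137.9 / 153.3 = 0.900

FS = 0.90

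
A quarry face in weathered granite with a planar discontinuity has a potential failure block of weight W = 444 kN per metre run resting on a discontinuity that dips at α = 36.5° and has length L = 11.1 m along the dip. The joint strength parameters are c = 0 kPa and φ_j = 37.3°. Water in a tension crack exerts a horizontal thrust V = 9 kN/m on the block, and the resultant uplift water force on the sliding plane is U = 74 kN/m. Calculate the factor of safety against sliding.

Resolving the block weight along and normal to the plane and applying the Mohr–Coulomb strength on the joint:
N' = W cosα − U − V sinα = 444·cos36.5° − 74 − 9·sin36.5° = 277.6 kN/m
Driving force T = W sinα + V cosα = 444·sin36.5° + 9·cos36.5° = 271.3 kN/m
Resisting force R = c·L + N'·tanφ_j = 0·11.1 + 277.6·tan37.3° = 0.0 + 211.4 = 211.4 kN/m
FS = R / T = 211.4 / 271.3 = 0.779

FS = 0.78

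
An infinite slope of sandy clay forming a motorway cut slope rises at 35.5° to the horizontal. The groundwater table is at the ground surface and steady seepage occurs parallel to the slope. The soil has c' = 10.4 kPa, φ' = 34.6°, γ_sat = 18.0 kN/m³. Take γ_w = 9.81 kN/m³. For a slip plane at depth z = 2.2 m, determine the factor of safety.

With seepage parallel to the slope and the water table at the surface, the effective normal stress on the slip plane uses the buoyant unit weight γ' = γ_sat − γ_w while the driving shear stress uses γ_sat:
FS = [c' + γ' z cos²β tanφ'] / [γ_sat z sinβ cosβ]
γ' = 18.0 − 9.81 = 8.19 kN/m³
Numerator = 10.4 + 8.19·2.2·cos²35.5°·tan34.6° = 10.4 + 8.19·2.2·0.6628·0.6899 = 18.638 kPa
Denominator = 18.0·2.2·sin35.5°·cos35.5° = 18.0·2.2·0.5807·0.8141 = 18.721 kPa
FS = 18.638 / 18.721 = 0.996

FS = 1.00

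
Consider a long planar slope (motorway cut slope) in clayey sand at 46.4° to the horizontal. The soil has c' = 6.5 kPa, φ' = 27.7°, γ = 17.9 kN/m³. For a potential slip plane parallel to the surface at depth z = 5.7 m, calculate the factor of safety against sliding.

For an infinite slope with a slip plane parallel to the surface (no pore pressure): FS = [c' + γz cos²β tanφ'] / [γz sinβ cosβ].
γz = 17.9·5.7 = 102.03 kN/m²
Numerator = 6.5 + 102.03·cos²46.4°·tan27.7° = 6.5 + 102.03·0.4756·0.5250 = 31.975 kPa
Denominator = 102.03·sin46.4°·cos46.4° = 102.03·0.7242·0.6896 = 50.954 kPa
FS = 31.975 / 50.954 = 0.628

FS = 0.63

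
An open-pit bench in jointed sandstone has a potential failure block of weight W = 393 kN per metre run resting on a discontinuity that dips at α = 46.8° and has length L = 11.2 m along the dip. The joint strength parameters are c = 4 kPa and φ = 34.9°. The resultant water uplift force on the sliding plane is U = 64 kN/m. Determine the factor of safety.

Resolving the block weight along and normal to the plane and applying the Mohr–Coulomb strength on the joint:
N' = W cosα − U = 393·cos46.8° − 64 = 205.0 kN/m
Driving force T = W sinα = 393·sin46.8° = 286.5 kN/m
Resisting force R = c·L + N'·tanφ = 4·11.2 + 205.0·tan34.9° = 44.8 + 143.0 = 187.8 kN/m
FS = R / T = 187.8 / 286.5 = 0.656

FS = 0.66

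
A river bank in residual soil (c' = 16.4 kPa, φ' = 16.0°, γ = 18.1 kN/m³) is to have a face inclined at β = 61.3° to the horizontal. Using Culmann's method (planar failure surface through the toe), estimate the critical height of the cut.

H_c = 10.30 m

Culmann's analysis gives the critical failure plane at α_cr = (β + φ')/2 = (61.3 + 16.0)/2 = 38.6°, and the critical height
H_c = (4c'/γ) · sinβ cosφ' / [1 − cos(β − φ')]
    = (4·16.4/18.1) · sin61.3°·cos16.0° / [1 − cos(45.3°)]
    = 3.624 · 0.8771·0.9613 / [1 − 0.7034]
    = 3.624 · 0.8432 / 0.2966
    = 10.30 m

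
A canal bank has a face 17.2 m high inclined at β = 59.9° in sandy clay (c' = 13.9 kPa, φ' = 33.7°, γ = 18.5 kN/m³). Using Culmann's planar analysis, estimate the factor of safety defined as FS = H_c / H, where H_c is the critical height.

FS = 1.22

H_c = (4c'/γ) · sinβ cosφ' / [1 − cos(β − φ')]
    = (4·13.9/18.5) · sin59.9°·cos33.7° / [1 − cos26.2°]
    = 3.005 · 0.7198 / 0.1027 = 21.05 m
FS = H_c / H = 21.05 / 17.2 = 1.224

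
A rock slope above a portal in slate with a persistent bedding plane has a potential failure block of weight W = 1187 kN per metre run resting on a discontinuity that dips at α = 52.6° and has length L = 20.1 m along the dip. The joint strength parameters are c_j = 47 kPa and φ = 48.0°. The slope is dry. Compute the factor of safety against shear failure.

FS = 1.85

Resolving the block weight along and normal to the plane and applying the Mohr–Coulomb strength on the joint:
N' = W cosα = 1187·cos52.6° = 721.0 kN/m
Driving force T = W sinα = 1187·sin52.6° = 943.0 kN/m
Resisting force R = c_j·L + N'·tanφ = 47·20.1 + 721.0·tan48.0° = 944.7 + 800.7 = 1745.4 kN/m
FS = R / T = 1745.4 / 943.0 = 1.851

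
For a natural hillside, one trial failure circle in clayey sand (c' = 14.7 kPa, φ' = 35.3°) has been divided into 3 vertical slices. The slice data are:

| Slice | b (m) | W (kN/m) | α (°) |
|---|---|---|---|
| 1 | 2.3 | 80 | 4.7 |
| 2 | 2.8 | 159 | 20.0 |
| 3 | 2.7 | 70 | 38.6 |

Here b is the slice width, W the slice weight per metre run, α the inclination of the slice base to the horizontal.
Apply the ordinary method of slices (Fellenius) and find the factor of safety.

Ordinary method of slices: FS = Σ[c'·Δl_i + (W_i cosα_i)·tanφ'] / Σ W_i sinα_i, with Δl_i = b_i / cosα_i.
Slice 1: Δl = 2.3/cos4.7° = 2.308 m; N'_1 = 80·cos4.7° = 79.7; c'Δl = 33.92; W sinα = 6.6
Slice 2: Δl = 2.8/cos20.0° = 2.980 m; N'_2 = 159·cos20.0° = 149.4; c'Δl = 43.80; W sinα = 54.4
Slice 3: Δl = 2.7/cos38.6° = 3.455 m; N'_3 = 70·cos38.6° = 54.7; c'Δl = 50.79; W sinα = 43.7
Σc'Δl = 128.5 kN/m; ΣN' = 283.8 kN/m; ΣW sinα = 104.6 kN/m
Resisting = 128.5 + 283.8·tan35.3° = 128.5 + 201.0 = 329.5 kN/m
FS = 329.5 / 104.6 = 3.150

FS = 3.15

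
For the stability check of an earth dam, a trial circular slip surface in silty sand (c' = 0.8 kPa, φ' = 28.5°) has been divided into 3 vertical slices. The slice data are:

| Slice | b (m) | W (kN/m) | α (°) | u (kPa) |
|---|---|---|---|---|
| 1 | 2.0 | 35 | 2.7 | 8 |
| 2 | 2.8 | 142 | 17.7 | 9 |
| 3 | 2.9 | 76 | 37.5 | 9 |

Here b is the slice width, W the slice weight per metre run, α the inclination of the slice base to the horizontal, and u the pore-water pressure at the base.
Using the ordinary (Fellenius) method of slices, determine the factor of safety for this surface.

Ordinary method of slices: FS = Σ[c'·Δl_i + (W_i cosα_i − u_i·Δl_i)·tanφ'] / Σ W_i sinα_i, with Δl_i = b_i / cosα_i.
Slice 1: Δl = 2.0/cos2.7° = 2.002 m; N'_1 = 35·cos2.7° − 8·2.002 = 18.9; c'Δl = 1.60; W sinα = 1.6
Slice 2: Δl = 2.8/cos17.7° = 2.939 m; N'_2 = 142·cos17.7° − 9·2.939 = 108.8; c'Δl = 2.35; W sinα = 43.2
Slice 3: Δl = 2.9/cos37.5° = 3.655 m; N'_3 = 76·cos37.5° − 9·3.655 = 27.4; c'Δl = 2.92; W sinα = 46.3
Σc'Δl = 6.9 kN/m; ΣN' = 155.2 kN/m; ΣW sinα = 91.1 kN/m
Resisting = 6.9 + 155.2·tan28.5° = 6.9 + 84.2 = 91.1 kN/m
FS = 91.1 / 91.1 = 1.000

FS = 1.00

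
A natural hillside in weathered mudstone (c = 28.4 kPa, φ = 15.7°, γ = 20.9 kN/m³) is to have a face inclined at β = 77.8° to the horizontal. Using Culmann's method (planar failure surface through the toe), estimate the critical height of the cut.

Culmann's analysis gives the critical failure plane at α_cr = (β + φ)/2 = (77.8 + 15.7)/2 = 46.8°, and the critical height
H_c = (4c/γ) · sinβ cosφ / [1 − cos(β − φ)]
    = (4·28.4/20.9) · sin77.8°·cos15.7° / [1 − cos(62.1°)]
    = 5.435 · 0.9774·0.9627 / [1 − 0.4679]
    = 5.435 · 0.9410 / 0.5321
    = 9.61 m

H_c = 9.61 m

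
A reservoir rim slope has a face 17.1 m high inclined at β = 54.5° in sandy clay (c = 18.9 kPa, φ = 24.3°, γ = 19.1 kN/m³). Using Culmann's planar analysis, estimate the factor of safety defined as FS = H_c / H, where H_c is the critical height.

FS = 1.27

H_c = (4c/γ) · sinβ cosφ / [1 − cos(β − φ)]
    = (4·18.9/19.1) · sin54.5°·cos24.3° / [1 − cos30.2°]
    = 3.958 · 0.7420 / 0.1357 = 21.64 m
FS = H_c / H = 21.64 / 17.1 = 1.265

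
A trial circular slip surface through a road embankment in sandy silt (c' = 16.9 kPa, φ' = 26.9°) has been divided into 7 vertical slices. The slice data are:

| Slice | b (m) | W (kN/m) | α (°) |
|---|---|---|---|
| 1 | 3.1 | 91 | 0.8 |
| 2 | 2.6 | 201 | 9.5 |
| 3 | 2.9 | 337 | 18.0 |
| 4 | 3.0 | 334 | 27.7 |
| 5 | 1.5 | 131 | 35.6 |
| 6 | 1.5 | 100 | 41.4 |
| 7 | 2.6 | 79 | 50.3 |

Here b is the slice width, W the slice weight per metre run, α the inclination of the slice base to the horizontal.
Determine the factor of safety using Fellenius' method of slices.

FS = 1.84

Ordinary method of slices: FS = Σ[c'·Δl_i + (W_i cosα_i)·tanφ'] / Σ W_i sinα_i, with Δl_i = b_i / cosα_i.
Slice 1: Δl = 3.1/cos0.8° = 3.100 m; N'_1 = 91·cos0.8° = 91.0; c'Δl = 52.40; W sinα = 1.3
Slice 2: Δl = 2.6/cos9.5° = 2.636 m; N'_2 = 201·cos9.5° = 198.2; c'Δl = 44.55; W sinα = 33.2
Slice 3: Δl = 2.9/cos18.0° = 3.049 m; N'_3 = 337·cos18.0° = 320.5; c'Δl = 51.53; W sinα = 104.1
Slice 4: Δl = 3.0/cos27.7° = 3.388 m; N'_4 = 334·cos27.7° = 295.7; c'Δl = 57.26; W sinα = 155.3
Slice 5: Δl = 1.5/cos35.6° = 1.845 m; N'_5 = 131·cos35.6° = 106.5; c'Δl = 31.18; W sinα = 76.3
Slice 6: Δl = 1.5/cos41.4° = 2.000 m; N'_6 = 100·cos41.4° = 75.0; c'Δl = 33.79; W sinα = 66.1
Slice 7: Δl = 2.6/cos50.3° = 4.070 m; N'_7 = 79·cos50.3° = 50.5; c'Δl = 68.79; W sinα = 60.8
Σc'Δl = 339.5 kN/m; ΣN' = 1137.5 kN/m; ΣW sinα = 497.0 kN/m
Resisting = 339.5 + 1137.5·tan26.9° = 339.5 + 577.1 = 916.6 kN/m
FS = 916.6 / 497.0 = 1.844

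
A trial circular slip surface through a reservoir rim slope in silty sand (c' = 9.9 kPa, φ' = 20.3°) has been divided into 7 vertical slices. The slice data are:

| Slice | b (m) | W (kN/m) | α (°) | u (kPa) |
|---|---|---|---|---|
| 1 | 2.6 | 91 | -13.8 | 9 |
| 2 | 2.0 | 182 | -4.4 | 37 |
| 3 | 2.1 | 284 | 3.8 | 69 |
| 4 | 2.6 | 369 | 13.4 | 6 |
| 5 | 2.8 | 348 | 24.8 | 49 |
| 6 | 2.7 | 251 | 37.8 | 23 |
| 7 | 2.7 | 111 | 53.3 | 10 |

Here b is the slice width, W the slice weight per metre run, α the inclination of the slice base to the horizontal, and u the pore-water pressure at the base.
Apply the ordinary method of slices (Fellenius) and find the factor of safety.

Ordinary method of slices: FS = Σ[c'·Δl_i + (W_i cosα_i − u_i·Δl_i)·tanφ'] / Σ W_i sinα_i, with Δl_i = b_i / cosα_i.
Slice 1: Δl = 2.6/cos(-13.8°) = 2.677 m; N'_1 = 91·cos(-13.8°) − 9·2.677 = 64.3; c'Δl = 26.51; W sinα = -21.7
Slice 2: Δl = 2.0/cos(-4.4°) = 2.006 m; N'_2 = 182·cos(-4.4°) − 37·2.006 = 107.2; c'Δl = 19.86; W sinα = -14.0
Slice 3: Δl = 2.1/cos3.8° = 2.105 m; N'_3 = 284·cos3.8° − 69·2.105 = 138.2; c'Δl = 20.84; W sinα = 18.8
Slice 4: Δl = 2.6/cos13.4° = 2.673 m; N'_4 = 369·cos13.4° − 6·2.673 = 342.9; c'Δl = 26.46; W sinα = 85.5
Slice 5: Δl = 2.8/cos24.8° = 3.084 m; N'_5 = 348·cos24.8° − 49·3.084 = 164.8; c'Δl = 30.54; W sinα = 146.0
Slice 6: Δl = 2.7/cos37.8° = 3.417 m; N'_6 = 251·cos37.8° − 23·3.417 = 119.7; c'Δl = 33.83; W sinα = 153.8
Slice 7: Δl = 2.7/cos53.3° = 4.518 m; N'_7 = 111·cos53.3° − 10·4.518 = 21.2; c'Δl = 44.73; W sinα = 89.0
Σc'Δl = 202.8 kN/m; ΣN' = 958.3 kN/m; ΣW sinα = 457.5 kN/m
Resisting = 202.8 + 958.3·tan20.3° = 202.8 + 354.5 = 557.2 kN/m
FS = 557.2 / 457.5 = 1.218

FS = 1.22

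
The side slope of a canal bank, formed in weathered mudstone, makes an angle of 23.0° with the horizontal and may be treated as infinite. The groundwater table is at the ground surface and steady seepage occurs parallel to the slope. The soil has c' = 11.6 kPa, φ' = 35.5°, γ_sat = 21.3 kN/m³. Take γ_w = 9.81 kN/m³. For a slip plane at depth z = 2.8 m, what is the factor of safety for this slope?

With seepage parallel to the slope and the water table at the surface, the effective normal stress on the slip plane uses the buoyant unit weight γ' = γ_sat − γ_w while the driving shear stress uses γ_sat:
FS = [c' + γ' z cos²β tanφ'] / [γ_sat z sinβ cosβ]
γ' = 21.3 − 9.81 = 11.49 kN/m³
Numerator = 11.6 + 11.49·2.8·cos²23.0°·tan35.5° = 11.6 + 11.49·2.8·0.8473·0.7133 = 31.045 kPa
Denominator = 21.3·2.8·sin23.0°·cos23.0° = 21.3·2.8·0.3907·0.9205 = 21.451 kPa
FS = 31.045 / 21.451 = 1.447

FS = 1.45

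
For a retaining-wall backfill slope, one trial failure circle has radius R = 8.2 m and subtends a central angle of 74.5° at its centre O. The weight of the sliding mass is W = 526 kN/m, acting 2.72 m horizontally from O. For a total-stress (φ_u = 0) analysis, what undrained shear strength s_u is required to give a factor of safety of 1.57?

s_u = 25.7 kPa

FS = s_u·L_a·R / (W·d), so s_u = FS·W·d / (L_a·R).
Arc length L_a = R·θ = 8.2·(74.5°·π/180) = 8.2·1.3003 = 10.66 m
s_u = 1.57·526·2.72 / (10.66·8.2) = 2246.2 / 87.43 = 25.69 kPa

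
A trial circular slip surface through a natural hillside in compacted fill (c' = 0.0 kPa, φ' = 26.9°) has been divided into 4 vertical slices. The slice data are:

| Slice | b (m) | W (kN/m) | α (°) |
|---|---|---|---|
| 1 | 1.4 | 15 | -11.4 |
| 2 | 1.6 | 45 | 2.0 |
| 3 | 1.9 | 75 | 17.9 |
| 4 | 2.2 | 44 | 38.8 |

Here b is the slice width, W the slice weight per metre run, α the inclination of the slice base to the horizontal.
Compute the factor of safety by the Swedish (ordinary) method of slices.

Ordinary method of slices: FS = Σ[c'·Δl_i + (W_i cosα_i)·tanφ'] / Σ W_i sinα_i, with Δl_i = b_i / cosα_i.
Slice 1: Δl = 1.4/cos(-11.4°) = 1.428 m; N'_1 = 15·cos(-11.4°) = 14.7; c'Δl = 0.00; W sinα = -3.0
Slice 2: Δl = 1.6/cos2.0° = 1.601 m; N'_2 = 45·cos2.0° = 45.0; c'Δl = 0.00; W sinα = 1.6
Slice 3: Δl = 1.9/cos17.9° = 1.997 m; N'_3 = 75·cos17.9° = 71.4; c'Δl = 0.00; W sinα = 23.1
Slice 4: Δl = 2.2/cos38.8° = 2.823 m; N'_4 = 44·cos38.8° = 34.3; c'Δl = 0.00; W sinα = 27.6
Σc'Δl = 0.0 kN/m; ΣN' = 165.3 kN/m; ΣW sinα = 49.2 kN/m
Resisting = 0.0 + 165.3·tan26.9° = 0.0 + 83.9 = 83.9 kN/m
FS = 83.9 / 49.2 = 1.704

FS = 1.70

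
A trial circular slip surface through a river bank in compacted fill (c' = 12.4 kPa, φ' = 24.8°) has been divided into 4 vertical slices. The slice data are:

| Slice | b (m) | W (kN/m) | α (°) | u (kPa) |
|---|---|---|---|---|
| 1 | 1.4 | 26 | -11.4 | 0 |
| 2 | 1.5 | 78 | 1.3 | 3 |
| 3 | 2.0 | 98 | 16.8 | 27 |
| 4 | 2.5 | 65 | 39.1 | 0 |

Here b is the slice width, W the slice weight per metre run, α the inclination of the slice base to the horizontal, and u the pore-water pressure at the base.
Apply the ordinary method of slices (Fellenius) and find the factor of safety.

Ordinary method of slices: FS = Σ[c'·Δl_i + (W_i cosα_i − u_i·Δl_i)·tanφ'] / Σ W_i sinα_i, with Δl_i = b_i / cosα_i.
Slice 1: Δl = 1.4/cos(-11.4°) = 1.428 m; N'_1 = 26·cos(-11.4°) − 0·1.428 = 25.5; c'Δl = 17.71; W sinα = -5.1
Slice 2: Δl = 1.5/cos1.3° = 1.500 m; N'_2 = 78·cos1.3° − 3·1.500 = 73.5; c'Δl = 18.60; W sinα = 1.8
Slice 3: Δl = 2.0/cos16.8° = 2.089 m; N'_3 = 98·cos16.8° − 27·2.089 = 37.4; c'Δl = 25.91; W sinα = 28.3
Slice 4: Δl = 2.5/cos39.1° = 3.221 m; N'_4 = 65·cos39.1° − 0·3.221 = 50.4; c'Δl = 39.95; W sinα = 41.0
Σc'Δl = 102.2 kN/m; ΣN' = 186.8 kN/m; ΣW sinα = 65.9 kN/m
Resisting = 102.2 + 186.8·tan24.8° = 102.2 + 86.3 = 188.5 kN/m
FS = 188.5 / 65.9 = 2.858

FS = 2.86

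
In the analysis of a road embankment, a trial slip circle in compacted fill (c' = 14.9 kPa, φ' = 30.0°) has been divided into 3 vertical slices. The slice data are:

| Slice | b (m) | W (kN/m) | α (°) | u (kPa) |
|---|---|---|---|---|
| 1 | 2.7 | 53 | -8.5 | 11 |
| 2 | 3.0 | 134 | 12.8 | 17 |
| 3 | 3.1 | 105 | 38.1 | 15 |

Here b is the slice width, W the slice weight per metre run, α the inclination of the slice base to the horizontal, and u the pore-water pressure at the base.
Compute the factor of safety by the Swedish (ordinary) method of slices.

FS = 2.50

Ordinary method of slices: FS = Σ[c'·Δl_i + (W_i cosα_i − u_i·Δl_i)·tanφ'] / Σ W_i sinα_i, with Δl_i = b_i / cosα_i.
Slice 1: Δl = 2.7/cos(-8.5°) = 2.730 m; N'_1 = 53·cos(-8.5°) − 11·2.730 = 22.4; c'Δl = 40.68; W sinα = -7.8
Slice 2: Δl = 3.0/cos12.8° = 3.076 m; N'_2 = 134·cos12.8° − 17·3.076 = 78.4; c'Δl = 45.84; W sinα = 29.7
Slice 3: Δl = 3.1/cos38.1° = 3.939 m; N'_3 = 105·cos38.1° − 15·3.939 = 23.5; c'Δl = 58.70; W sinα = 64.8
Σc'Δl = 145.2 kN/m; ΣN' = 124.3 kN/m; ΣW sinα = 86.6 kN/m
Resisting = 145.2 + 124.3·tan30.0° = 145.2 + 71.8 = 217.0 kN/m
FS = 217.0 / 86.6 = 2.504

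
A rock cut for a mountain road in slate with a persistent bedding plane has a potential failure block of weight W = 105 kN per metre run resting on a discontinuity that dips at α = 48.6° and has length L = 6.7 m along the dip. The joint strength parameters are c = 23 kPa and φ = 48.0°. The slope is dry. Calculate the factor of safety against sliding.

Resolving the block weight along and normal to the plane and applying the Mohr–Coulomb strength on the joint:
N' = W cosα = 105·cos48.6° = 69.4 kN/m
Driving force T = W sinα = 105·sin48.6° = 78.8 kN/m
Resisting force R = c·L + N'·tanφ = 23·6.7 + 69.4·tan48.0° = 154.1 + 77.1 = 231.2 kN/m
FS = R / T = 231.2 / 78.8 = 2.936

FS = 2.94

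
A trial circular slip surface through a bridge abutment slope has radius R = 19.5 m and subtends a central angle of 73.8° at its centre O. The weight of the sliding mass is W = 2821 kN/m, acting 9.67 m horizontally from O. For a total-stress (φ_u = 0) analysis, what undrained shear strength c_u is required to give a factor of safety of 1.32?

c_u = 73.5 kPa

FS = c_u·L_a·R / (W·d), so c_u = FS·W·d / (L_a·R).
Arc length L_a = R·θ = 19.5·(73.8°·π/180) = 19.5·1.2881 = 25.12 m
c_u = 1.32·2821·9.67 / (25.12·19.5) = 36008.4 / 489.78 = 73.52 kPa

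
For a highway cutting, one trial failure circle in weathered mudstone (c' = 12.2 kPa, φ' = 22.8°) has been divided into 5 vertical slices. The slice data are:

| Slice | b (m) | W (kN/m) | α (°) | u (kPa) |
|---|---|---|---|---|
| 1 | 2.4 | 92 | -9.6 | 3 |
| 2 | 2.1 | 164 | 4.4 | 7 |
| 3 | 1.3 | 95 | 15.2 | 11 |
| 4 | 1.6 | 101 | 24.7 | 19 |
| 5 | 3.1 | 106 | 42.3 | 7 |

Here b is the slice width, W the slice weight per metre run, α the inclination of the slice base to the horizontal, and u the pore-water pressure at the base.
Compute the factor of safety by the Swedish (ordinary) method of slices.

FS = 2.35

Ordinary method of slices: FS = Σ[c'·Δl_i + (W_i cosα_i − u_i·Δl_i)·tanφ'] / Σ W_i sinα_i, with Δl_i = b_i / cosα_i.
Slice 1: Δl = 2.4/cos(-9.6°) = 2.434 m; N'_1 = 92·cos(-9.6°) − 3·2.434 = 83.4; c'Δl = 29.70; W sinα = -15.3
Slice 2: Δl = 2.1/cos4.4° = 2.106 m; N'_2 = 164·cos4.4° − 7·2.106 = 148.8; c'Δl = 25.70; W sinα = 12.6
Slice 3: Δl = 1.3/cos15.2° = 1.347 m; N'_3 = 95·cos15.2° − 11·1.347 = 76.9; c'Δl = 16.43; W sinα = 24.9
Slice 4: Δl = 1.6/cos24.7° = 1.761 m; N'_4 = 101·cos24.7° − 19·1.761 = 58.3; c'Δl = 21.49; W sinα = 42.2
Slice 5: Δl = 3.1/cos42.3° = 4.191 m; N'_5 = 106·cos42.3° − 7·4.191 = 49.1; c'Δl = 51.13; W sinα = 71.3
Σc'Δl = 144.4 kN/m; ΣN' = 416.4 kN/m; ΣW sinα = 135.7 kN/m
Resisting = 144.4 + 416.4·tan22.8° = 144.4 + 175.0 = 319.5 kN/m
FS = 319.5 / 135.7 = 2.354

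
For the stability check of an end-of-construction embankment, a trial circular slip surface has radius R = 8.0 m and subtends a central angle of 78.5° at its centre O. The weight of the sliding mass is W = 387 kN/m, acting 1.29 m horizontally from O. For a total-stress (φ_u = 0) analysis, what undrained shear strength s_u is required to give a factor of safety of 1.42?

FS = s_u·L_a·R / (W·d), so s_u = FS·W·d / (L_a·R).
Arc length L_a = R·θ = 8.0·(78.5°·π/180) = 8.0·1.3701 = 10.96 m
s_u = 1.42·387·1.29 / (10.96·8.0) = 708.9 / 87.69 = 8.08 kPa

s_u = 8.1 kPa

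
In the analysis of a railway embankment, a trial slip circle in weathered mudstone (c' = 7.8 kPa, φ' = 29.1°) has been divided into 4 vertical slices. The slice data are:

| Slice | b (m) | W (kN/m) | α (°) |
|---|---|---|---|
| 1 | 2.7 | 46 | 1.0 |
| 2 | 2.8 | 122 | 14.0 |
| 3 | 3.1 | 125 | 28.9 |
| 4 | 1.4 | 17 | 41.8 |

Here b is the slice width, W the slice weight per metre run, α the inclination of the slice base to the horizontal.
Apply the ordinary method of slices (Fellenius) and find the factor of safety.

FS = 2.40

Ordinary method of slices: FS = Σ[c'·Δl_i + (W_i cosα_i)·tanφ'] / Σ W_i sinα_i, with Δl_i = b_i / cosα_i.
Slice 1: Δl = 2.7/cos1.0° = 2.700 m; N'_1 = 46·cos1.0° = 46.0; c'Δl = 21.06; W sinα = 0.8
Slice 2: Δl = 2.8/cos14.0° = 2.886 m; N'_2 = 122·cos14.0° = 118.4; c'Δl = 22.51; W sinα = 29.5
Slice 3: Δl = 3.1/cos28.9° = 3.541 m; N'_3 = 125·cos28.9° = 109.4; c'Δl = 27.62; W sinα = 60.4
Slice 4: Δl = 1.4/cos41.8° = 1.878 m; N'_4 = 17·cos41.8° = 12.7; c'Δl = 14.65; W sinα = 11.3
Σc'Δl = 85.8 kN/m; ΣN' = 286.5 kN/m; ΣW sinα = 102.1 kN/m
Resisting = 85.8 + 286.5·tan29.1° = 85.8 + 159.5 = 245.3 kN/m
FS = 245.3 / 102.1 = 2.403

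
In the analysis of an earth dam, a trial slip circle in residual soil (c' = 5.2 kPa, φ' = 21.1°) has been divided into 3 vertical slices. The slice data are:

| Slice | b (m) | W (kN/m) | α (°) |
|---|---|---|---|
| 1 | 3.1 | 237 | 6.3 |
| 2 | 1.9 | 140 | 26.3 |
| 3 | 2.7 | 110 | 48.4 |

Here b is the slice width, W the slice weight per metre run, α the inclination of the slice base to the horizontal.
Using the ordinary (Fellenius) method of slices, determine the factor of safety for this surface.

FS = 1.27

Ordinary method of slices: FS = Σ[c'·Δl_i + (W_i cosα_i)·tanφ'] / Σ W_i sinα_i, with Δl_i = b_i / cosα_i.
Slice 1: Δl = 3.1/cos6.3° = 3.119 m; N'_1 = 237·cos6.3° = 235.6; c'Δl = 16.22; W sinα = 26.0
Slice 2: Δl = 1.9/cos26.3° = 2.119 m; N'_2 = 140·cos26.3° = 125.5; c'Δl = 11.02; W sinα = 62.0
Slice 3: Δl = 2.7/cos48.4° = 4.067 m; N'_3 = 110·cos48.4° = 73.0; c'Δl = 21.15; W sinα = 82.3
Σc'Δl = 48.4 kN/m; ΣN' = 434.1 kN/m; ΣW sinα = 170.3 kN/m
Resisting = 48.4 + 434.1·tan21.1° = 48.4 + 167.5 = 215.9 kN/m
FS = 215.9 / 170.3 = 1.268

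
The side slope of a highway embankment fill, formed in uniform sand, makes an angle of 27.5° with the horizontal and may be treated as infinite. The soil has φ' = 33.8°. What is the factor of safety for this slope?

FS = 1.29

For a dry cohesionless infinite slope the factor of safety is FS = tanφ' / tanβ.
FS = tan33.8° / tan27.5° = 0.6694 / 0.5206 = 1.286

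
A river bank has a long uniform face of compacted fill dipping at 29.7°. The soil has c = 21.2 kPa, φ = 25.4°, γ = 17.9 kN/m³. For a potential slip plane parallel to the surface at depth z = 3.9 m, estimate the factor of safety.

FS = 1.54

For an infinite slope with a slip plane parallel to the surface (no pore pressure): FS = [c + γz cos²β tanφ] / [γz sinβ cosβ].
γz = 17.9·3.9 = 69.81 kN/m²
Numerator = 21.2 + 69.81·cos²29.7°·tan25.4° = 21.2 + 69.81·0.7545·0.4748 = 46.211 kPa
Denominator = 69.81·sin29.7°·cos29.7° = 69.81·0.4955·0.8686 = 30.044 kPa
FS = 46.211 / 30.044 = 1.538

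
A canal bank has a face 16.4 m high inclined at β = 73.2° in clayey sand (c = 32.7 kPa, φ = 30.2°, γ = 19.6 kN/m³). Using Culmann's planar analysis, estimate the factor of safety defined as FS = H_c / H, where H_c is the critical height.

H_c = (4c/γ) · sinβ cosφ / [1 − cos(β − φ)]
    = (4·32.7/19.6) · sin73.2°·cos30.2° / [1 − cos43.0°]
    = 6.673 · 0.8274 / 0.2686 = 20.55 m
FS = H_c / H = 20.55 / 16.4 = 1.253

FS = 1.25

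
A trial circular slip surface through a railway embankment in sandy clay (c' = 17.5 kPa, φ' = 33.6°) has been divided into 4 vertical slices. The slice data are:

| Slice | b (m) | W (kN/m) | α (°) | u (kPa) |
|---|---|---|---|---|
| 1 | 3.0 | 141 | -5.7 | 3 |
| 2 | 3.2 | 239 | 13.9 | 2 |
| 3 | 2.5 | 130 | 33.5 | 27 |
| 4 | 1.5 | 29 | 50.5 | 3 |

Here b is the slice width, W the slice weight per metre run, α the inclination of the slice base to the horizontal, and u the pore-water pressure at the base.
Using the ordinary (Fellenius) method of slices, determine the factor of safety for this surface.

FS = 3.40

Ordinary method of slices: FS = Σ[c'·Δl_i + (W_i cosα_i − u_i·Δl_i)·tanφ'] / Σ W_i sinα_i, with Δl_i = b_i / cosα_i.
Slice 1: Δl = 3.0/cos(-5.7°) = 3.015 m; N'_1 = 141·cos(-5.7°) − 3·3.015 = 131.3; c'Δl = 52.76; W sinα = -14.0
Slice 2: Δl = 3.2/cos13.9° = 3.297 m; N'_2 = 239·cos13.9° − 2·3.297 = 225.4; c'Δl = 57.69; W sinα = 57.4
Slice 3: Δl = 2.5/cos33.5° = 2.998 m; N'_3 = 130·cos33.5° − 27·2.998 = 27.5; c'Δl = 52.47; W sinα = 71.8
Slice 4: Δl = 1.5/cos50.5° = 2.358 m; N'_4 = 29·cos50.5° − 3·2.358 = 11.4; c'Δl = 41.27; W sinα = 22.4
Σc'Δl = 204.2 kN/m; ΣN' = 395.5 kN/m; ΣW sinα = 137.5 kN/m
Resisting = 204.2 + 395.5·tan33.6° = 204.2 + 262.8 = 467.0 kN/m
FS = 467.0 / 137.5 = 3.395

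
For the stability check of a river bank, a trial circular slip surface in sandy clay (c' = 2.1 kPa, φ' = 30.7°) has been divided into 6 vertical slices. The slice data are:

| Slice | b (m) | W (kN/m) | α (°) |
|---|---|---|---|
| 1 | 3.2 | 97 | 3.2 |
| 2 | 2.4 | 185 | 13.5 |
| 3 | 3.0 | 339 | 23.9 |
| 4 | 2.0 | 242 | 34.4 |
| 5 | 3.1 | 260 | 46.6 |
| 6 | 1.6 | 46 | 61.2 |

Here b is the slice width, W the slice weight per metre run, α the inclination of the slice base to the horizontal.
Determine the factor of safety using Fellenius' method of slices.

FS = 1.14

Ordinary method of slices: FS = Σ[c'·Δl_i + (W_i cosα_i)·tanφ'] / Σ W_i sinα_i, with Δl_i = b_i / cosα_i.
Slice 1: Δl = 3.2/cos3.2° = 3.205 m; N'_1 = 97·cos3.2° = 96.8; c'Δl = 6.73; W sinα = 5.4
Slice 2: Δl = 2.4/cos13.5° = 2.468 m; N'_2 = 185·cos13.5° = 179.9; c'Δl = 5.18; W sinα = 43.2
Slice 3: Δl = 3.0/cos23.9° = 3.281 m; N'_3 = 339·cos23.9° = 309.9; c'Δl = 6.89; W sinα = 137.3
Slice 4: Δl = 2.0/cos34.4° = 2.424 m; N'_4 = 242·cos34.4° = 199.7; c'Δl = 5.09; W sinα = 136.7
Slice 5: Δl = 3.1/cos46.6° = 4.512 m; N'_5 = 260·cos46.6° = 178.6; c'Δl = 9.47; W sinα = 188.9
Slice 6: Δl = 1.6/cos61.2° = 3.321 m; N'_6 = 46·cos61.2° = 22.2; c'Δl = 6.97; W sinα = 40.3
Σc'Δl = 40.3 kN/m; ΣN' = 987.2 kN/m; ΣW sinα = 551.9 kN/m
Resisting = 40.3 + 987.2·tan30.7° = 40.3 + 586.1 = 626.5 kN/m
FS = 626.5 / 551.9 = 1.135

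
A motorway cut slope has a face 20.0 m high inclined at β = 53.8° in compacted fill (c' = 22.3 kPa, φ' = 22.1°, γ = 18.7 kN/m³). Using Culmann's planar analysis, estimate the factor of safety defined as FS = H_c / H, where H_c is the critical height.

FS = 1.20

H_c = (4c'/γ) · sinβ cosφ' / [1 − cos(β − φ')]
    = (4·22.3/18.7) · sin53.8°·cos22.1° / [1 − cos31.7°]
    = 4.770 · 0.7477 / 0.1492 = 23.91 m
FS = H_c / H = 23.91 / 20.0 = 1.195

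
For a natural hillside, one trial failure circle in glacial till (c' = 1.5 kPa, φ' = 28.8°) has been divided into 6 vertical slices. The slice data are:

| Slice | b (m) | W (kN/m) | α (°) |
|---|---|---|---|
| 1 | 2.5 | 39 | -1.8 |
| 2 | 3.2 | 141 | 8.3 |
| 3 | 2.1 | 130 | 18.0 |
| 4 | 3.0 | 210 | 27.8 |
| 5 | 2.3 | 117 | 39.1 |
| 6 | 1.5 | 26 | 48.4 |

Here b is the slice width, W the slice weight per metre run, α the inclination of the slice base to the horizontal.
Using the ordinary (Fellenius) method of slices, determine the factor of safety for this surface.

FS = 1.41

Ordinary method of slices: FS = Σ[c'·Δl_i + (W_i cosα_i)·tanφ'] / Σ W_i sinα_i, with Δl_i = b_i / cosα_i.
Slice 1: Δl = 2.5/cos(-1.8°) = 2.501 m; N'_1 = 39·cos(-1.8°) = 39.0; c'Δl = 3.75; W sinα = -1.2
Slice 2: Δl = 3.2/cos8.3° = 3.234 m; N'_2 = 141·cos8.3° = 139.5; c'Δl = 4.85; W sinα = 20.4
Slice 3: Δl = 2.1/cos18.0° = 2.208 m; N'_3 = 130·cos18.0° = 123.6; c'Δl = 3.31; W sinα = 40.2
Slice 4: Δl = 3.0/cos27.8° = 3.391 m; N'_4 = 210·cos27.8° = 185.8; c'Δl = 5.09; W sinα = 97.9
Slice 5: Δl = 2.3/cos39.1° = 2.964 m; N'_5 = 117·cos39.1° = 90.8; c'Δl = 4.45; W sinα = 73.8
Slice 6: Δl = 1.5/cos48.4° = 2.259 m; N'_6 = 26·cos48.4° = 17.3; c'Δl = 3.39; W sinα = 19.4
Σc'Δl = 24.8 kN/m; ΣN' = 596.0 kN/m; ΣW sinα = 250.5 kN/m
Resisting = 24.8 + 596.0·tan28.8° = 24.8 + 327.6 = 352.5 kN/m
FS = 352.5 / 250.5 = 1.407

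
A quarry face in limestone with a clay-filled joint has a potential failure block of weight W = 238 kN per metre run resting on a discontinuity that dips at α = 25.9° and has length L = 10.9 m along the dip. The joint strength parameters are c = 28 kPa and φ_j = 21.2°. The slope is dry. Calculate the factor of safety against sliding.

FS = 3.73

Resolving the block weight along and normal to the plane and applying the Mohr–Coulomb strength on the joint:
N' = W cosα = 238·cos25.9° = 214.1 kN/m
Driving force T = W sinα = 238·sin25.9° = 104.0 kN/m
Resisting force R = c·L + N'·tanφ_j = 28·10.9 + 214.1·tan21.2° = 305.2 + 83.0 = 388.2 kN/m
FS = R / T = 388.2 / 104.0 = 3.735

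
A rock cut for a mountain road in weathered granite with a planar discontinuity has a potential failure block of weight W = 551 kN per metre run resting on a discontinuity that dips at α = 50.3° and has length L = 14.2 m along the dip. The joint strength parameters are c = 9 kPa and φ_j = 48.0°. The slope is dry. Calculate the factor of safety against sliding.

FS = 1.22

Resolving the block weight along and normal to the plane and applying the Mohr–Coulomb strength on the joint:
N' = W cosα = 551·cos50.3° = 352.0 kN/m
Driving force T = W sinα = 551·sin50.3° = 423.9 kN/m
Resisting force R = c·L + N'·tanφ_j = 9·14.2 + 352.0·tan48.0° = 127.8 + 390.9 = 518.7 kN/m
FS = R / T = 518.7 / 423.9 = 1.224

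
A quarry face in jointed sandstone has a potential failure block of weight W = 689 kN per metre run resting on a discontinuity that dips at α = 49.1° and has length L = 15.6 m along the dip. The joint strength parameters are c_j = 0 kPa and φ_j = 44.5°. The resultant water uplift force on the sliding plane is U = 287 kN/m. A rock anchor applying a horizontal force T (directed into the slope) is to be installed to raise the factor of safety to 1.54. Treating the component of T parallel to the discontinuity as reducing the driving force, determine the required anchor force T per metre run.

Resolving forces along and normal to the sliding plane, with the horizontal anchor force T adding T·sinα to the effective normal force and T·cosα acting up the plane against the driving force:
FS = [c_jL + (W cosα − U + T sinα) tanφ_j] / [W sinα − T cosα]
Without the anchor: N' = 164.1 kN/m, driving T_d = 520.8 kN/m, resisting R = 0·15.6 + 164.1·tan44.5° = 161.3 kN/m, FS = 0.31.
Setting FS = 1.54 and solving for T:
1.54·(520.8 − T cos49.1°) = 161.3 + T sin49.1°·tan44.5°
T·(sin49.1°·tan44.5° + 1.54·cos49.1°) = 1.54·520.8 − 161.3
T·(0.7559·0.9827 + 1.54·0.6547) = 802.0 − 161.3 = 640.7
T·1.7511 = 640.7
T = 365.9 kN/m

T = 366 kN/m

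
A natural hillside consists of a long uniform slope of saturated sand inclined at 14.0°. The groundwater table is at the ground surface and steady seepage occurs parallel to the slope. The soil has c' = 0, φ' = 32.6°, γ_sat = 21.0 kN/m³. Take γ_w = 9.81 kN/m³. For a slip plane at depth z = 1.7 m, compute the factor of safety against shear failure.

With seepage parallel to the slope and the water table at the surface, the effective normal stress on the slip plane uses the buoyant unit weight γ' = γ_sat − γ_w while the driving shear stress uses γ_sat:
FS = [c' + γ' z cos²β tanφ'] / [γ_sat z sinβ cosβ]
(For c' = 0 this reduces to FS = (γ'/γ_sat)·tanφ'/tanβ.)
γ' = 21.0 − 9.81 = 11.19 kN/m³
Numerator = 0.0 + 11.19·1.7·cos²14.0°·tan32.6° = 0.0 + 11.19·1.7·0.9415·0.6395 = 11.454 kPa
Denominator = 21.0·1.7·sin14.0°·cos14.0° = 21.0·1.7·0.2419·0.9703 = 8.380 kPa
FS = 11.454 / 8.380 = 1.367

FS = 1.37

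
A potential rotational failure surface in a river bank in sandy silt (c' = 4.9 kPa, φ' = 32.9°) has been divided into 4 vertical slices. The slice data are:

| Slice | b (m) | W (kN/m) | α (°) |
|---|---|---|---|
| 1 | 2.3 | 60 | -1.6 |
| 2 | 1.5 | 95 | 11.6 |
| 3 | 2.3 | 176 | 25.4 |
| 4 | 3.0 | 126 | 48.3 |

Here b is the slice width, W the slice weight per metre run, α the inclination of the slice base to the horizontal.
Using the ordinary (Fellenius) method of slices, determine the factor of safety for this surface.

Ordinary method of slices: FS = Σ[c'·Δl_i + (W_i cosα_i)·tanφ'] / Σ W_i sinα_i, with Δl_i = b_i / cosα_i.
Slice 1: Δl = 2.3/cos(-1.6°) = 2.301 m; N'_1 = 60·cos(-1.6°) = 60.0; c'Δl = 11.27; W sinα = -1.7
Slice 2: Δl = 1.5/cos11.6° = 1.531 m; N'_2 = 95·cos11.6° = 93.1; c'Δl = 7.50; W sinα = 19.1
Slice 3: Δl = 2.3/cos25.4° = 2.546 m; N'_3 = 176·cos25.4° = 159.0; c'Δl = 12.48; W sinα = 75.5
Slice 4: Δl = 3.0/cos48.3° = 4.510 m; N'_4 = 126·cos48.3° = 83.8; c'Δl = 22.10; W sinα = 94.1
Σc'Δl = 53.4 kN/m; ΣN' = 395.8 kN/m; ΣW sinα = 187.0 kN/m
Resisting = 53.4 + 395.8·tan32.9° = 53.4 + 256.1 = 309.4 kN/m
FS = 309.4 / 187.0 = 1.655

FS = 1.65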